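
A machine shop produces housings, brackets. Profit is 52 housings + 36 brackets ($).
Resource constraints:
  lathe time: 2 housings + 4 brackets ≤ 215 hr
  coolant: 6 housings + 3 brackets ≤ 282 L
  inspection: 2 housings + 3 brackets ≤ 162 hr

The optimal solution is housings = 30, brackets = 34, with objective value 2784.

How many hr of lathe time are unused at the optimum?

lathe time used = 2·30 + 4·34 = 196; slack = 215 − 196 = 19.

19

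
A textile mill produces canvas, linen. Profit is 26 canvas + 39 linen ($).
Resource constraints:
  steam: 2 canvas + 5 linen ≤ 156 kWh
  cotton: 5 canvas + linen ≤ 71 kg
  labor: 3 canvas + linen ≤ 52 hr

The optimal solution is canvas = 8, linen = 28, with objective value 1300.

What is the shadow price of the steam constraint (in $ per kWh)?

7

Binding: steam and labor. Non-binding: cotton (3 unused).
Slack constraints have shadow price 0 (complementary slackness).
The binding rows give the dual system: 2·y_steam + 3·y_labor = 26 and 5·y_steam + 1·y_labor = 39.
This yields shadow prices y_steam = 7, y_labor = 4.
Shadow price of steam = 7.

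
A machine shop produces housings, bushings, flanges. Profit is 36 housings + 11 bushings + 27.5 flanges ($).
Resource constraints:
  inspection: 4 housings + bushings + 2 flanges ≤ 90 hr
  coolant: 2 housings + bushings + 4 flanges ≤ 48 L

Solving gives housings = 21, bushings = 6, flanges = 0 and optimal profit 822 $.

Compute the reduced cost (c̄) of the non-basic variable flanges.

-2.5

Check each constraint at x*: inspection 90/90 (tight); coolant 48/48 (tight).
The binding rows give the dual system: 4·y_inspection + 2·y_coolant = 36 and 1·y_inspection + 1·y_coolant = 11.
→ y_inspection = 7 and y_coolant = 4.
Reduced cost of flanges: c₃ − yᵀa₃ = 27.5 − (7·2 + 4·4) = 27.5 − 30 = -2.5.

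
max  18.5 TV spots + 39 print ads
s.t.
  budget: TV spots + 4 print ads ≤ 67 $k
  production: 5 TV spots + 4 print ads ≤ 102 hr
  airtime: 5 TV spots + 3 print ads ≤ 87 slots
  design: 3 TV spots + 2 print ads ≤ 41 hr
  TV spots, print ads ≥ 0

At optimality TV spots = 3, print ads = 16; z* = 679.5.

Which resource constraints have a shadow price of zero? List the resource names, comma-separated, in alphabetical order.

budget: 67/67 (binding)
production: 79/102 (slack 23)
airtime: 63/87 (slack 24)
design: 41/41 (binding)
By complementary slackness, a constraint with positive slack has shadow price 0 → airtime, production.

airtime, production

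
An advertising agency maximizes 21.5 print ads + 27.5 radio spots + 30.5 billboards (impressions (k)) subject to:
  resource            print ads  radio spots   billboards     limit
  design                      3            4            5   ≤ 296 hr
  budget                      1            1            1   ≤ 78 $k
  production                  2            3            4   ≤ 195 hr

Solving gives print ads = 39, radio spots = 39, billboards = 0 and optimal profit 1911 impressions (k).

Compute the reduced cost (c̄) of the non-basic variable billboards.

Binding: budget and production. Non-binding: design (23 unused).
Slack constraints have shadow price 0 (complementary slackness).
From A_Bᵀ y = c: 1·y_budget + 2·y_production = 21.5; 1·y_budget + 3·y_production = 27.5.
Solving: y_budget = 9.5, y_production = 6.
Reduced cost of billboards: c₃ − yᵀa₃ = 30.5 − (9.5·1 + 6·4) = 30.5 − 33.5 = -3.

-3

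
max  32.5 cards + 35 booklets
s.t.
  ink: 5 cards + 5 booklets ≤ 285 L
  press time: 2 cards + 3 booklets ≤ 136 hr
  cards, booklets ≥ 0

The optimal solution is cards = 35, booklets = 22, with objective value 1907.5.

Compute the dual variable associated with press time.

2.5

Check each constraint at x*: ink 285/285 (tight); press time 136/136 (tight).
Dual feasibility on the basic columns requires 5·y_ink + 2·y_press time = 32.5, 5·y_ink + 3·y_press time = 35.
→ y_ink = 5.5 and y_press time = 2.5.
Shadow price of press time = 2.5.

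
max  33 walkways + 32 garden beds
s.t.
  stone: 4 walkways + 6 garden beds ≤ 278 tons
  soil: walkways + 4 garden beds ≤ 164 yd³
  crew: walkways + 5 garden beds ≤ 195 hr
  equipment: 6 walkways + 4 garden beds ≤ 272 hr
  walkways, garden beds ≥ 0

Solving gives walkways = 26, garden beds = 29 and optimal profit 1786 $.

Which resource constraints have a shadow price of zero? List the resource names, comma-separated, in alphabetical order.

crew, soil

stone: 278/278 (binding)
soil: 142/164 (slack 22)
crew: 171/195 (slack 24)
equipment: 272/272 (binding)
By complementary slackness, a constraint with positive slack has shadow price 0 → crew, soil.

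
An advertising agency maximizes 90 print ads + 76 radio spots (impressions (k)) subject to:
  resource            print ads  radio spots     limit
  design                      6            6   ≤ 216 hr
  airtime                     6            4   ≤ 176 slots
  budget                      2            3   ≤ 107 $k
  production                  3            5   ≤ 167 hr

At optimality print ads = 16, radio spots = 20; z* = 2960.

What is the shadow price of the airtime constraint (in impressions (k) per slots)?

At the optimum: design uses 216 of 216 (binding); airtime uses 176 of 176 (binding); budget uses 92 of 107 (slack = 15); production uses 148 of 167 (slack = 19).
By complementary slackness, y = 0 for the non-binding constraints.
Dual feasibility on the basic columns requires 6·y_design + 6·y_airtime = 90, 6·y_design + 4·y_airtime = 76.
→ y_design = 8 and y_airtime = 7.
Shadow price of airtime = 7.

7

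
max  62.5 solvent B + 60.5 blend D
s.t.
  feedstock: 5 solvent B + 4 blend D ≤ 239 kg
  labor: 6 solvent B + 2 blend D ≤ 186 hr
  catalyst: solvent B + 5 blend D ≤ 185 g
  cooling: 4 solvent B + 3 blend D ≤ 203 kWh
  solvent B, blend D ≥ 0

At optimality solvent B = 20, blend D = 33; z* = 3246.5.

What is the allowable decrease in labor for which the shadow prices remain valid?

Binding constraints: labor, catalyst. The basis is B = [[6,2],[1,5]] with det 28.
Per unit decrease in labor, x* moves by d = (-0.1786, 0.0357).
The basis stays optimal until solvent B reaches 0; allowable decrease = 112 hr.

112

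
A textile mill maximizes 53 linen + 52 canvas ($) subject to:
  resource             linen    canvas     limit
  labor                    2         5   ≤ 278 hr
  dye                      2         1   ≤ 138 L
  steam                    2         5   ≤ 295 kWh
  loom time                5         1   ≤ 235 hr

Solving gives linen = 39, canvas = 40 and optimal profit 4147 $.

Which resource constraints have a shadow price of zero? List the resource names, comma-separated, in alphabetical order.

dye, steam

labor: 278/278 (binding)
dye: 118/138 (slack 20)
steam: 278/295 (slack 17)
loom time: 235/235 (binding)
By complementary slackness, a constraint with positive slack has shadow price 0 → dye, steam.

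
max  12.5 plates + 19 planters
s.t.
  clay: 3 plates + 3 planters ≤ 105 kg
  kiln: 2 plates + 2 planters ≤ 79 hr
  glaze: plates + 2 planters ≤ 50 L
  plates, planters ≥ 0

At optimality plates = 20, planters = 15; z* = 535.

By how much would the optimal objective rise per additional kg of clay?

Check each constraint at x*: clay 105/105 (tight); kiln 70/79 (slack 9); glaze 50/50 (tight).
Since kiln is not tight, its dual is 0.
From A_Bᵀ y = c: 3·y_clay + 1·y_glaze = 12.5; 3·y_clay + 2·y_glaze = 19.
Solving: y_clay = 2, y_glaze = 6.5.
Shadow price of clay = 2.

2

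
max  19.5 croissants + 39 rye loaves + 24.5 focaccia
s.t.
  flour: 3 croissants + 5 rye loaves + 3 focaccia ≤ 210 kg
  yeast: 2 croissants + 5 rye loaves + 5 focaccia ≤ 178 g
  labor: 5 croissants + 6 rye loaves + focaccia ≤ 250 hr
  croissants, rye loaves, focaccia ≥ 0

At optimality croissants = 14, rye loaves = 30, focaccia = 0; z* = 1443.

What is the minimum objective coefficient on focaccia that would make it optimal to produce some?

31.5

Check each constraint at x*: flour 192/210 (slack 18); yeast 178/178 (tight); labor 250/250 (tight).
Slack constraints have shadow price 0 (complementary slackness).
The binding rows give the dual system: 2·y_yeast + 5·y_labor = 19.5 and 5·y_yeast + 6·y_labor = 39.
Solving: y_yeast = 6, y_labor = 1.5.
focaccia enters the basis when its profit ≥ yᵀa₃ = 6·5 + 1.5·1 = 31.5.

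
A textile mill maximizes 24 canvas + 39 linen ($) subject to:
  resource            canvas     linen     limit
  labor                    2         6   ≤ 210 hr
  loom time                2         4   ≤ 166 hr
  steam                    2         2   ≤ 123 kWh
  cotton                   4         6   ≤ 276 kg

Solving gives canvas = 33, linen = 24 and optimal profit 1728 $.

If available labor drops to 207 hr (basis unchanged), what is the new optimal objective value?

Check each constraint at x*: labor 210/210 (tight); loom time 162/166 (slack 4); steam 114/123 (slack 9); cotton 276/276 (tight).
Slack constraints have shadow price 0 (complementary slackness).
Dual feasibility on the basic columns requires 2·y_labor + 4·y_cotton = 24, 6·y_labor + 6·y_cotton = 39.
Solving: y_labor = 1, y_cotton = 5.5.
Δz = y_labor·Δb = 1 × (-3) = -3, so new z* = 1728 − 3 = 1725.

1725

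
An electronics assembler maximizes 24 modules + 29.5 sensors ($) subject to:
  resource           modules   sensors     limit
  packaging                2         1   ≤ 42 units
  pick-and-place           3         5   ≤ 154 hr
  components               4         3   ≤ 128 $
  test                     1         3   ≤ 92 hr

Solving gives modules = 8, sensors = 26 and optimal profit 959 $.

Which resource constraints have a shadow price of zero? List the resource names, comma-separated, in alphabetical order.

components, test

packaging: 42/42 (binding)
pick-and-place: 154/154 (binding)
components: 110/128 (slack 18)
test: 86/92 (slack 6)
By complementary slackness, a constraint with positive slack has shadow price 0 → components, test.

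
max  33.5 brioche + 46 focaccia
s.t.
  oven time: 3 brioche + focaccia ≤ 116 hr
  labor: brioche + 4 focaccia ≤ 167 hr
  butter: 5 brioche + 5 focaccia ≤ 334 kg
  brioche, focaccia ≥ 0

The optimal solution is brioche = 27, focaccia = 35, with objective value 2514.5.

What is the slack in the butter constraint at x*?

butter used = 5·27 + 5·35 = 310; slack = 334 − 310 = 24.

24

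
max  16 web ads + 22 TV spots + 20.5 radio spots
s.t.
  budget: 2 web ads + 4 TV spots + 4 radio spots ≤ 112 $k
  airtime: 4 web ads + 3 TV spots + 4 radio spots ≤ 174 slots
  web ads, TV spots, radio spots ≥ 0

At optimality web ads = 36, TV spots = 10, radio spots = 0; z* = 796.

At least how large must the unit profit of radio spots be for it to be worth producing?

At the optimum: budget uses 112 of 112 (binding); airtime uses 174 of 174 (binding).
Dual feasibility on the basic columns requires 2·y_budget + 4·y_airtime = 16, 4·y_budget + 3·y_airtime = 22.
→ y_budget = 4 and y_airtime = 2.
radio spots enters the basis when its profit ≥ yᵀa₃ = 4·4 + 2·4 = 24.

24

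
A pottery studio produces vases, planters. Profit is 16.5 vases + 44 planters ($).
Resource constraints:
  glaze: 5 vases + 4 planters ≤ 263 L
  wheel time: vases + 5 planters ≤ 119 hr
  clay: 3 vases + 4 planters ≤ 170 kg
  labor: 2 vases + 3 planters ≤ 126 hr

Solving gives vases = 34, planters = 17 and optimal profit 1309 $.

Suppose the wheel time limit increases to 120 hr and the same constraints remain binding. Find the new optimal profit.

Check each constraint at x*: glaze 238/263 (slack 25); wheel time 119/119 (tight); clay 170/170 (tight); labor 119/126 (slack 7).
Slack constraints have shadow price 0 (complementary slackness).
From A_Bᵀ y = c: 1·y_wheel time + 3·y_clay = 16.5; 5·y_wheel time + 4·y_clay = 44.
→ y_wheel time = 6 and y_clay = 3.5.
Δz = y_wheel time·Δb = 6 × (1) = 6, so new z* = 1309 + 6 = 1315.

1315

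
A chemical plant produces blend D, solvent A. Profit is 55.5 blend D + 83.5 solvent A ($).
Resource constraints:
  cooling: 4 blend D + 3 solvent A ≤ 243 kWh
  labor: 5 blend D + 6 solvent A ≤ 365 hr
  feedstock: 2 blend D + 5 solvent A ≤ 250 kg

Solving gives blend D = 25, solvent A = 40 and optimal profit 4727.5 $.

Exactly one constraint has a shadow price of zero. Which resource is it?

cooling

cooling: 220/243 (slack 23)
labor: 365/365 (binding)
feedstock: 250/250 (binding)
By complementary slackness, a constraint with positive slack has shadow price 0 → cooling.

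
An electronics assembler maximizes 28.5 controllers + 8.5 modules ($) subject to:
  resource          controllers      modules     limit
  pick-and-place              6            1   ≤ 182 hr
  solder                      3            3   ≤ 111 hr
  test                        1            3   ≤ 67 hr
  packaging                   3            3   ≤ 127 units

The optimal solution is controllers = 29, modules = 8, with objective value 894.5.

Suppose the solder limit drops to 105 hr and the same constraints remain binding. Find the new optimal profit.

Check each constraint at x*: pick-and-place 182/182 (tight); solder 111/111 (tight); test 53/67 (slack 14); packaging 111/127 (slack 16).
By complementary slackness, y = 0 for the non-binding constraints.
From A_Bᵀ y = c: 6·y_pick-and-place + 3·y_solder = 28.5; 1·y_pick-and-place + 3·y_solder = 8.5.
This yields shadow prices y_pick-and-place = 4, y_solder = 1.5.
Δz = y_solder·Δb = 1.5 × (-6) = -9, so new z* = 894.5 − 9 = 885.5.

885.5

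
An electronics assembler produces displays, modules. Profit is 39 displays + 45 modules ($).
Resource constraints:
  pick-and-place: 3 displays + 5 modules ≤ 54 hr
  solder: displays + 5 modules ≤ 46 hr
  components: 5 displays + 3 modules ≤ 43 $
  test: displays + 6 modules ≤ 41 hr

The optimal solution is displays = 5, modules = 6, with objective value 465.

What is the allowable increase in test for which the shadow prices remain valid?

Binding constraints: components, test. The basis is B = [[5,3],[1,6]] with det 27.
Per unit increase in test, x* moves by d = (-0.1111, 0.1852).
The basis stays optimal until solder becomes binding; allowable increase = 13.5 hr.

13.5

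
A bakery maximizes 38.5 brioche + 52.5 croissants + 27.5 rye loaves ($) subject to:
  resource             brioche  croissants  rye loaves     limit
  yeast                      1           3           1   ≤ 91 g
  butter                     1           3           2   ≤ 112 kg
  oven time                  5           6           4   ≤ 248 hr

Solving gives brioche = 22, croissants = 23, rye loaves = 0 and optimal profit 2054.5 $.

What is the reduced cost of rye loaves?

Binding: yeast and oven time. Non-binding: butter (21 unused).
By complementary slackness, y = 0 for the non-binding constraint.
Dual feasibility on the basic columns requires 1·y_yeast + 5·y_oven time = 38.5, 3·y_yeast + 6·y_oven time = 52.5.
→ y_yeast = 3.5 and y_oven time = 7.
Reduced cost of rye loaves: c₃ − yᵀa₃ = 27.5 − (3.5·1 + 7·4) = 27.5 − 31.5 = -4.

-4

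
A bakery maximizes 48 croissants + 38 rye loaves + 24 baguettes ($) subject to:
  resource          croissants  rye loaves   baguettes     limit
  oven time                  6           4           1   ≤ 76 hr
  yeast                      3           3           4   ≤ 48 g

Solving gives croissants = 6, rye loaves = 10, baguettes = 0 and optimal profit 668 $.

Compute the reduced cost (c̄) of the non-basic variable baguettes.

Both oven time and yeast are binding at x*.
From A_Bᵀ y = c: 6·y_oven time + 3·y_yeast = 48; 4·y_oven time + 3·y_yeast = 38.
This yields shadow prices y_oven time = 5, y_yeast = 6.
Reduced cost of baguettes: c₃ − yᵀa₃ = 24 − (5·1 + 6·4) = 24 − 29 = -5.

-5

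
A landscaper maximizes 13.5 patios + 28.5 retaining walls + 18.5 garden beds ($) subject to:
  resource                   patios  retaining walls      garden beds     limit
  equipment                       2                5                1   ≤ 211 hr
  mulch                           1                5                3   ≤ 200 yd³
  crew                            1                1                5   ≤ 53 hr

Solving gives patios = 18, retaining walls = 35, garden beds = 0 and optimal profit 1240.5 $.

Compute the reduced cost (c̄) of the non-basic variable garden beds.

-4

At the optimum: equipment uses 211 of 211 (binding); mulch uses 193 of 200 (slack = 7); crew uses 53 of 53 (binding).
By complementary slackness, y = 0 for the non-binding constraint.
Dual feasibility on the basic columns requires 2·y_equipment + 1·y_crew = 13.5, 5·y_equipment + 1·y_crew = 28.5.
This yields shadow prices y_equipment = 5, y_crew = 3.5.
Reduced cost of garden beds: c₃ − yᵀa₃ = 18.5 − (5·1 + 3.5·5) = 18.5 − 22.5 = -4.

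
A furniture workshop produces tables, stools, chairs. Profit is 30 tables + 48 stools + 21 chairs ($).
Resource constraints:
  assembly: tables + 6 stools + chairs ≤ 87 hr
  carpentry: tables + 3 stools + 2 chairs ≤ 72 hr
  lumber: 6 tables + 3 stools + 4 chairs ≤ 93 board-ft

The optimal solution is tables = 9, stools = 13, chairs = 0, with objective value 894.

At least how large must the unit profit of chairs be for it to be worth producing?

22

Check each constraint at x*: assembly 87/87 (tight); carpentry 48/72 (slack 24); lumber 93/93 (tight).
Slack constraints have shadow price 0 (complementary slackness).
From A_Bᵀ y = c: 1·y_assembly + 6·y_lumber = 30; 6·y_assembly + 3·y_lumber = 48.
This yields shadow prices y_assembly = 6, y_lumber = 4.
chairs enters the basis when its profit ≥ yᵀa₃ = 6·1 + 4·4 = 22.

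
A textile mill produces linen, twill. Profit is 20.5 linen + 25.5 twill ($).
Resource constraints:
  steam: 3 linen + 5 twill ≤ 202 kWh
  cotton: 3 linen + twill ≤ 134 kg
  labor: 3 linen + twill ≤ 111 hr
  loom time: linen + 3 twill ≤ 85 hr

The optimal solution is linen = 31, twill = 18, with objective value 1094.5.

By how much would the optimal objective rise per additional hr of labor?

4.5

Binding: labor and loom time. Non-binding: steam (19 unused), cotton (23 unused).
Slack constraints have shadow price 0 (complementary slackness).
Dual feasibility on the basic columns requires 3·y_labor + 1·y_loom time = 20.5, 1·y_labor + 3·y_loom time = 25.5.
Solving: y_labor = 4.5, y_loom time = 7.
Shadow price of labor = 4.5.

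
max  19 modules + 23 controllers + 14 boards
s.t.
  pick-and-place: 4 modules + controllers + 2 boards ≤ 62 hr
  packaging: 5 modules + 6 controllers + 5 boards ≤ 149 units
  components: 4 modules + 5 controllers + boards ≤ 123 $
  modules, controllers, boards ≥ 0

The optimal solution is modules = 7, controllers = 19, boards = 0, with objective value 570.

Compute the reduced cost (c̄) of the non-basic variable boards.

-2

Check each constraint at x*: pick-and-place 47/62 (slack 15); packaging 149/149 (tight); components 123/123 (tight).
Slack constraints have shadow price 0 (complementary slackness).
From A_Bᵀ y = c: 5·y_packaging + 4·y_components = 19; 6·y_packaging + 5·y_components = 23.
This yields shadow prices y_packaging = 3, y_components = 1.
Reduced cost of boards: c₃ − yᵀa₃ = 14 − (3·5 + 1·1) = 14 − 16 = -2.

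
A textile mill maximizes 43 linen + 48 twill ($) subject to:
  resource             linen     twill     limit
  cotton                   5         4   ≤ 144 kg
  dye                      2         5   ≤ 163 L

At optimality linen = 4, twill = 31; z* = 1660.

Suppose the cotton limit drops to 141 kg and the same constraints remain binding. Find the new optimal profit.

Both cotton and dye are binding at x*.
From A_Bᵀ y = c: 5·y_cotton + 2·y_dye = 43; 4·y_cotton + 5·y_dye = 48.
→ y_cotton = 7 and y_dye = 4.
Δz = y_cotton·Δb = 7 × (-3) = -21, so new z* = 1660 − 21 = 1639.

1639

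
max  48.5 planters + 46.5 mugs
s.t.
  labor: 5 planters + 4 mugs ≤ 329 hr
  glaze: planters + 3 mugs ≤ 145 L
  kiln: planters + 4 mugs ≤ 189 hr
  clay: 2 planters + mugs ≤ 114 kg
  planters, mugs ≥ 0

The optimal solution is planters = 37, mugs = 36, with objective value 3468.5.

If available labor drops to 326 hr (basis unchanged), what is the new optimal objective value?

Binding: labor and glaze. Non-binding: kiln (8 unused), clay (4 unused).
Since kiln, clay are not tight, their duals are 0.
The binding rows give the dual system: 5·y_labor + 1·y_glaze = 48.5 and 4·y_labor + 3·y_glaze = 46.5.
Solving: y_labor = 9, y_glaze = 3.5.
Δz = y_labor·Δb = 9 × (-3) = -27, so new z* = 3468.5 − 27 = 3441.5.

3441.5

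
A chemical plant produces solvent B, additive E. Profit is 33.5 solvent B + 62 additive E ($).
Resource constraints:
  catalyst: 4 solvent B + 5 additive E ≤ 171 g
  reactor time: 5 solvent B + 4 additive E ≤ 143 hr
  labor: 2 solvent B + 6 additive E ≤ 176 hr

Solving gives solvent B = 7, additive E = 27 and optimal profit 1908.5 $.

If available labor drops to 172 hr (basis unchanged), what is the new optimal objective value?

1876.5

Check each constraint at x*: catalyst 163/171 (slack 8); reactor time 143/143 (tight); labor 176/176 (tight).
Slack constraints have shadow price 0 (complementary slackness).
Dual feasibility on the basic columns requires 5·y_reactor time + 2·y_labor = 33.5, 4·y_reactor time + 6·y_labor = 62.
This yields shadow prices y_reactor time = 3.5, y_labor = 8.
Δz = y_labor·Δb = 8 × (-4) = -32, so new z* = 1908.5 − 32 = 1876.5.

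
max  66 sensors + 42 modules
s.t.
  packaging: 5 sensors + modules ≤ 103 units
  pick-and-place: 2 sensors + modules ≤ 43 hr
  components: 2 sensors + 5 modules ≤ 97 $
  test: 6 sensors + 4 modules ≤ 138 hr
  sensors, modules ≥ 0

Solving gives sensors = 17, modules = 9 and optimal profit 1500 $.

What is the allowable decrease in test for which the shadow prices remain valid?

6

Binding constraints: pick-and-place, test. The basis is B = [[2,1],[6,4]] with det 2.
Per unit decrease in test, x* moves by d = (0.5, -1).
The basis stays optimal until packaging becomes binding; allowable decrease = 6 hr.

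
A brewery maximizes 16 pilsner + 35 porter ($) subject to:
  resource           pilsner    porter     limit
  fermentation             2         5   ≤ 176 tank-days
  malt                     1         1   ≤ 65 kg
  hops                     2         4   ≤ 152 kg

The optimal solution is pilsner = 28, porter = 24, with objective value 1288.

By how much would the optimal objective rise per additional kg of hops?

At the optimum: fermentation uses 176 of 176 (binding); malt uses 52 of 65 (slack = 13); hops uses 152 of 152 (binding).
By complementary slackness, y = 0 for the non-binding constraint.
From A_Bᵀ y = c: 2·y_fermentation + 2·y_hops = 16; 5·y_fermentation + 4·y_hops = 35.
Solving: y_fermentation = 3, y_hops = 5.
Shadow price of hops = 5.

5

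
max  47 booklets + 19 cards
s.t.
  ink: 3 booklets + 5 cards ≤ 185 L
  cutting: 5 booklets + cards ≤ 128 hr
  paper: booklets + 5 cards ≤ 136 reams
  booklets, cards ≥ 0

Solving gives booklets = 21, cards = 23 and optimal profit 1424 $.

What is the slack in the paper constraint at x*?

paper used = 1·21 + 5·23 = 136; slack = 136 − 136 = 0.

0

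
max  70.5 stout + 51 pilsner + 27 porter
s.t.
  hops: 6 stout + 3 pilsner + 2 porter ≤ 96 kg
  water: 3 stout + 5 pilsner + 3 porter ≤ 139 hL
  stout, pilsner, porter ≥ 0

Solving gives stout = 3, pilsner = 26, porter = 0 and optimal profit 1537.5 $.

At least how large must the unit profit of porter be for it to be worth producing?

32.5

At the optimum: hops uses 96 of 96 (binding); water uses 139 of 139 (binding).
From A_Bᵀ y = c: 6·y_hops + 3·y_water = 70.5; 3·y_hops + 5·y_water = 51.
This yields shadow prices y_hops = 9.5, y_water = 4.5.
porter enters the basis when its profit ≥ yᵀa₃ = 9.5·2 + 4.5·3 = 32.5.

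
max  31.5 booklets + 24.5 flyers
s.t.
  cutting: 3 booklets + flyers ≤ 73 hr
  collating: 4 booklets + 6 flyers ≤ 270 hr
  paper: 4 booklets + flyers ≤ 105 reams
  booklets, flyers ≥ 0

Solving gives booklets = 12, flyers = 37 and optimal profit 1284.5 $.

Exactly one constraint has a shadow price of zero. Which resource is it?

paper

cutting: 73/73 (binding)
collating: 270/270 (binding)
paper: 85/105 (slack 20)
By complementary slackness, a constraint with positive slack has shadow price 0 → paper.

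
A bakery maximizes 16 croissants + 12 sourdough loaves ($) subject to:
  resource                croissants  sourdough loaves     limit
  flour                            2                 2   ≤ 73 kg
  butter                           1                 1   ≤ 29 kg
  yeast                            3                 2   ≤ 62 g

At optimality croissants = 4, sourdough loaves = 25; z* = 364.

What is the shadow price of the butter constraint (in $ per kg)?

4

Check each constraint at x*: flour 58/73 (slack 15); butter 29/29 (tight); yeast 62/62 (tight).
Since flour is not tight, its dual is 0.
From A_Bᵀ y = c: 1·y_butter + 3·y_yeast = 16; 1·y_butter + 2·y_yeast = 12.
This yields shadow prices y_butter = 4, y_yeast = 4.
Shadow price of butter = 4.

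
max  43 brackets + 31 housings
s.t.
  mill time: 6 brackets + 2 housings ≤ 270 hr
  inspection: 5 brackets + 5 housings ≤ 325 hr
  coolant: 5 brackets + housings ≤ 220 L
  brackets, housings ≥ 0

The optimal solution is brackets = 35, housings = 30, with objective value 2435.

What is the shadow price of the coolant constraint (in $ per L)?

Check each constraint at x*: mill time 270/270 (tight); inspection 325/325 (tight); coolant 205/220 (slack 15).
Since coolant is not tight, its dual is 0.
The binding rows give the dual system: 6·y_mill time + 5·y_inspection = 43 and 2·y_mill time + 5·y_inspection = 31.
→ y_mill time = 3 and y_inspection = 5.
Shadow price of coolant = 0.

0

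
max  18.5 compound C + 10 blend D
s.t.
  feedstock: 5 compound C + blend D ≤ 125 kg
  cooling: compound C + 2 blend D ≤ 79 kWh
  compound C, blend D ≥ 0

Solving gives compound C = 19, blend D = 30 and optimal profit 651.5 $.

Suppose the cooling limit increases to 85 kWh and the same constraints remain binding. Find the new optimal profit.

672.5

Both feedstock and cooling are binding at x*.
Dual feasibility on the basic columns requires 5·y_feedstock + 1·y_cooling = 18.5, 1·y_feedstock + 2·y_cooling = 10.
This yields shadow prices y_feedstock = 3, y_cooling = 3.5.
Δz = y_cooling·Δb = 3.5 × (6) = 21, so new z* = 651.5 + 21 = 672.5.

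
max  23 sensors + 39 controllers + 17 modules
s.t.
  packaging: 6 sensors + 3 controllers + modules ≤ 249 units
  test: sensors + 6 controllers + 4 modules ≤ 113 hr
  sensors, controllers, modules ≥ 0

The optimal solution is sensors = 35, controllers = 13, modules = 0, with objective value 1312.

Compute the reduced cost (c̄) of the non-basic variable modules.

At the optimum: packaging uses 249 of 249 (binding); test uses 113 of 113 (binding).
The binding rows give the dual system: 6·y_packaging + 1·y_test = 23 and 3·y_packaging + 6·y_test = 39.
→ y_packaging = 3 and y_test = 5.
Reduced cost of modules: c₃ − yᵀa₃ = 17 − (3·1 + 5·4) = 17 − 23 = -6.

-6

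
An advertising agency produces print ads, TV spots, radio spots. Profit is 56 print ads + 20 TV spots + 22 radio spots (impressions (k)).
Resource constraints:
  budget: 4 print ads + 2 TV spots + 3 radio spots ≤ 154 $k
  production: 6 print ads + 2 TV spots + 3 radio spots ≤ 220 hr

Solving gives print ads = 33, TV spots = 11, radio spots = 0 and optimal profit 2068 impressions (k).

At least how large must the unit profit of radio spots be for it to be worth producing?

At the optimum: budget uses 154 of 154 (binding); production uses 220 of 220 (binding).
From A_Bᵀ y = c: 4·y_budget + 6·y_production = 56; 2·y_budget + 2·y_production = 20.
This yields shadow prices y_budget = 2, y_production = 8.
radio spots enters the basis when its profit ≥ yᵀa₃ = 2·3 + 8·3 = 30.

30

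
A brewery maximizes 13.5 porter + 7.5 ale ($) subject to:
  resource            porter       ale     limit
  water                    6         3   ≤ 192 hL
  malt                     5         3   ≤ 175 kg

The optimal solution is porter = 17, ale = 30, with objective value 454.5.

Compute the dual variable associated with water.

At the optimum: water uses 192 of 192 (binding); malt uses 175 of 175 (binding).
Dual feasibility on the basic columns requires 6·y_water + 5·y_malt = 13.5, 3·y_water + 3·y_malt = 7.5.
This yields shadow prices y_water = 1, y_malt = 1.5.
Shadow price of water = 1.

1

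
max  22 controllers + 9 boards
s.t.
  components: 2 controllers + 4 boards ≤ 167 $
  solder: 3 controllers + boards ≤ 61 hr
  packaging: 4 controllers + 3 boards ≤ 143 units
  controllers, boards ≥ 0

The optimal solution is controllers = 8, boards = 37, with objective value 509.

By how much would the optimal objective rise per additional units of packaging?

1

Check each constraint at x*: components 164/167 (slack 3); solder 61/61 (tight); packaging 143/143 (tight).
Slack constraints have shadow price 0 (complementary slackness).
Dual feasibility on the basic columns requires 3·y_solder + 4·y_packaging = 22, 1·y_solder + 3·y_packaging = 9.
Solving: y_solder = 6, y_packaging = 1.
Shadow price of packaging = 1.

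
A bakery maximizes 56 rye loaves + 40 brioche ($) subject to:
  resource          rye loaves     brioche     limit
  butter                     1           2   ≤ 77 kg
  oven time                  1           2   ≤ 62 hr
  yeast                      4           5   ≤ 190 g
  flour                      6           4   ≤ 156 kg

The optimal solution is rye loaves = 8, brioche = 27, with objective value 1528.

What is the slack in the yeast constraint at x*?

23

yeast used = 4·8 + 5·27 = 167; slack = 190 − 167 = 23.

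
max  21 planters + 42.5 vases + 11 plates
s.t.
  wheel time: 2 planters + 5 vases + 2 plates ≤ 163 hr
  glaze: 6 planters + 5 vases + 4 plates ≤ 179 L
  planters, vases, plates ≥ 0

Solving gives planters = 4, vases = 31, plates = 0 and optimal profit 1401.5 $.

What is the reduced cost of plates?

At the optimum: wheel time uses 163 of 163 (binding); glaze uses 179 of 179 (binding).
From A_Bᵀ y = c: 2·y_wheel time + 6·y_glaze = 21; 5·y_wheel time + 5·y_glaze = 42.5.
→ y_wheel time = 7.5 and y_glaze = 1.
Reduced cost of plates: c₃ − yᵀa₃ = 11 − (7.5·2 + 1·4) = 11 − 19 = -8.

-8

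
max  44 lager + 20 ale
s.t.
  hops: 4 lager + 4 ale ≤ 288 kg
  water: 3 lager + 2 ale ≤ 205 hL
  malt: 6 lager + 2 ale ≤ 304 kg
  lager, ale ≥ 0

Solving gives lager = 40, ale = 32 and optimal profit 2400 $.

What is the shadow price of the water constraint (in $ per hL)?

0

Check each constraint at x*: hops 288/288 (tight); water 184/205 (slack 21); malt 304/304 (tight).
Slack constraints have shadow price 0 (complementary slackness).
The binding rows give the dual system: 4·y_hops + 6·y_malt = 44 and 4·y_hops + 2·y_malt = 20.
Solving: y_hops = 2, y_malt = 6.
Shadow price of water = 0.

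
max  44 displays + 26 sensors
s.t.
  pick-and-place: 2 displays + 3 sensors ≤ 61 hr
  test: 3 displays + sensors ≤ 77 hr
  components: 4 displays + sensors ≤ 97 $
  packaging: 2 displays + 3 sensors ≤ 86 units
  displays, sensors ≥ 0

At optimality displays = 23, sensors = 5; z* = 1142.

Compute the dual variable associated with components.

Binding: pick-and-place and components. Non-binding: test (3 unused), packaging (25 unused).
Since test, packaging are not tight, their duals are 0.
From A_Bᵀ y = c: 2·y_pick-and-place + 4·y_components = 44; 3·y_pick-and-place + 1·y_components = 26.
Solving: y_pick-and-place = 6, y_components = 8.
Shadow price of components = 8.

8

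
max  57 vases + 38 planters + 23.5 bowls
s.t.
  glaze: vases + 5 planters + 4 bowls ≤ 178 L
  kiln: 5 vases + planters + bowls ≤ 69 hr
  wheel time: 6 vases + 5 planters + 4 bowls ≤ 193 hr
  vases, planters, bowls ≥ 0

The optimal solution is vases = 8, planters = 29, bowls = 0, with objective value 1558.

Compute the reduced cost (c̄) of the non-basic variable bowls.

-7.5

At the optimum: glaze uses 153 of 178 (slack = 25); kiln uses 69 of 69 (binding); wheel time uses 193 of 193 (binding).
Slack constraints have shadow price 0 (complementary slackness).
The binding rows give the dual system: 5·y_kiln + 6·y_wheel time = 57 and 1·y_kiln + 5·y_wheel time = 38.
→ y_kiln = 3 and y_wheel time = 7.
Reduced cost of bowls: c₃ − yᵀa₃ = 23.5 − (3·1 + 7·4) = 23.5 − 31 = -7.5.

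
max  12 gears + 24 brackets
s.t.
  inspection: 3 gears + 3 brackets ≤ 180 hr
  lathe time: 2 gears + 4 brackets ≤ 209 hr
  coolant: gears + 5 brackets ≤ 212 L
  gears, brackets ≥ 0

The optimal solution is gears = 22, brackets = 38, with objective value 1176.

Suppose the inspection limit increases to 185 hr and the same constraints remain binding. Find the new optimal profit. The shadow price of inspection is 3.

1191

Δb = 5, so new z* = 1176 + (3)·(5) = 1176 + 15 = 1191.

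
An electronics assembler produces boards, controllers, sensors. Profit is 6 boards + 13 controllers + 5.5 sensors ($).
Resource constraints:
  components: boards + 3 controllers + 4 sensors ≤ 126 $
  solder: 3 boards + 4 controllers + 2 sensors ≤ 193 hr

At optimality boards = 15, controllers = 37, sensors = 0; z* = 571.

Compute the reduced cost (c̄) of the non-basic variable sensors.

-8.5

Check each constraint at x*: components 126/126 (tight); solder 193/193 (tight).
Dual feasibility on the basic columns requires 1·y_components + 3·y_solder = 6, 3·y_components + 4·y_solder = 13.
This yields shadow prices y_components = 3, y_solder = 1.
Reduced cost of sensors: c₃ − yᵀa₃ = 5.5 − (3·4 + 1·2) = 5.5 − 14 = -8.5.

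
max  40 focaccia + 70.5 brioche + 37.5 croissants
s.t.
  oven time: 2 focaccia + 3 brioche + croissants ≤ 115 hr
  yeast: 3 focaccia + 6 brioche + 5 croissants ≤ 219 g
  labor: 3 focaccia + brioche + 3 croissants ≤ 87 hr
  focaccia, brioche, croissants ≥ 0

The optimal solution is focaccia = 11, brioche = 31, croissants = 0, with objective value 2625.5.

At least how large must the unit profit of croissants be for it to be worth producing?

44.5

At the optimum: oven time uses 115 of 115 (binding); yeast uses 219 of 219 (binding); labor uses 64 of 87 (slack = 23).
Slack constraints have shadow price 0 (complementary slackness).
From A_Bᵀ y = c: 2·y_oven time + 3·y_yeast = 40; 3·y_oven time + 6·y_yeast = 70.5.
→ y_oven time = 9.5 and y_yeast = 7.
croissants enters the basis when its profit ≥ yᵀa₃ = 9.5·1 + 7·5 = 44.5.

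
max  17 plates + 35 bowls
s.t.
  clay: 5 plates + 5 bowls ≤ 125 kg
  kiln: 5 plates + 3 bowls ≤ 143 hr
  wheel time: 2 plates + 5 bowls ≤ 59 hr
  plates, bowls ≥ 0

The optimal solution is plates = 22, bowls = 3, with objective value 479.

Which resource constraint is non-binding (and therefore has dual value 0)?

kiln

clay: 125/125 (binding)
kiln: 119/143 (slack 24)
wheel time: 59/59 (binding)
By complementary slackness, a constraint with positive slack has shadow price 0 → kiln.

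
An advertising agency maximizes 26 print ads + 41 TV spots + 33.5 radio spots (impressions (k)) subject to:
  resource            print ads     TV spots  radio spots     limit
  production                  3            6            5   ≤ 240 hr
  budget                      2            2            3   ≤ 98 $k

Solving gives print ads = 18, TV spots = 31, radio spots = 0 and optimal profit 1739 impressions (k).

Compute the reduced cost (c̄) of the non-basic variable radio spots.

-8

Both production and budget are binding at x*.
The binding rows give the dual system: 3·y_production + 2·y_budget = 26 and 6·y_production + 2·y_budget = 41.
This yields shadow prices y_production = 5, y_budget = 5.5.
Reduced cost of radio spots: c₃ − yᵀa₃ = 33.5 − (5·5 + 5.5·3) = 33.5 − 41.5 = -8.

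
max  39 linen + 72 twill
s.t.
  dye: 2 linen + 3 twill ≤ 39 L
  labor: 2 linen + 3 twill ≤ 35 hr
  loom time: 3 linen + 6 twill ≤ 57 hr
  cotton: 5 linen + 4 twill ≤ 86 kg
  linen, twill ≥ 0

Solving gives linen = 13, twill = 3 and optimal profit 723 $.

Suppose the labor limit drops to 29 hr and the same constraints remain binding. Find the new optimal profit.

Check each constraint at x*: dye 35/39 (slack 4); labor 35/35 (tight); loom time 57/57 (tight); cotton 77/86 (slack 9).
Slack constraints have shadow price 0 (complementary slackness).
Dual feasibility on the basic columns requires 2·y_labor + 3·y_loom time = 39, 3·y_labor + 6·y_loom time = 72.
→ y_labor = 6 and y_loom time = 9.
Δz = y_labor·Δb = 6 × (-6) = -36, so new z* = 723 − 36 = 687.

687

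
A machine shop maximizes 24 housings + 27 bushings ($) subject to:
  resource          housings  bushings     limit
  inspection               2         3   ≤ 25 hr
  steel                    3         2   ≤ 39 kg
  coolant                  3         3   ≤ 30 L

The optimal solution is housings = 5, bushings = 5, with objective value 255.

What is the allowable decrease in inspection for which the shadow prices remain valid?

5

Binding constraints: inspection, coolant. The basis is B = [[2,3],[3,3]] with det -3.
Per unit decrease in inspection, x* moves by d = (1, -1).
The basis stays optimal until bushings reaches 0; allowable decrease = 5 hr.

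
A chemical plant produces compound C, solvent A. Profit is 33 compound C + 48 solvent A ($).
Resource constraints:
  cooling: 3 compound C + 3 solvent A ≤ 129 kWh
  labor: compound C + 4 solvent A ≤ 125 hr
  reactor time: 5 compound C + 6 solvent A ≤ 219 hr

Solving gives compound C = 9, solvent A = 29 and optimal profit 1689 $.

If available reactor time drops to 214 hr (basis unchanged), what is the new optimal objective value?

1659

Check each constraint at x*: cooling 114/129 (slack 15); labor 125/125 (tight); reactor time 219/219 (tight).
Since cooling is not tight, its dual is 0.
From A_Bᵀ y = c: 1·y_labor + 5·y_reactor time = 33; 4·y_labor + 6·y_reactor time = 48.
This yields shadow prices y_labor = 3, y_reactor time = 6.
Δz = y_reactor time·Δb = 6 × (-5) = -30, so new z* = 1689 − 30 = 1659.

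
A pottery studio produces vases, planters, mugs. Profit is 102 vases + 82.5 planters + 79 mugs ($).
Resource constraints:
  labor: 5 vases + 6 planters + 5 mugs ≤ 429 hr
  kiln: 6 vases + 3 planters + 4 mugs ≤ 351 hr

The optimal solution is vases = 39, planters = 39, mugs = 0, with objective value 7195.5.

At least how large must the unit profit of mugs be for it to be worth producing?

Both labor and kiln are binding at x*.
The binding rows give the dual system: 5·y_labor + 6·y_kiln = 102 and 6·y_labor + 3·y_kiln = 82.5.
This yields shadow prices y_labor = 9, y_kiln = 9.5.
mugs enters the basis when its profit ≥ yᵀa₃ = 9·5 + 9.5·4 = 83.

83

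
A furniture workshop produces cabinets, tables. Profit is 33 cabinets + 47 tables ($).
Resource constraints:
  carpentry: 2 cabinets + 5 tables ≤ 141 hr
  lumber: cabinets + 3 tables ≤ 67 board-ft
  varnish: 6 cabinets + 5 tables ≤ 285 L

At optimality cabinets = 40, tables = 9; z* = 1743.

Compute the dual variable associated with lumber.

9

At the optimum: carpentry uses 125 of 141 (slack = 16); lumber uses 67 of 67 (binding); varnish uses 285 of 285 (binding).
By complementary slackness, y = 0 for the non-binding constraint.
Dual feasibility on the basic columns requires 1·y_lumber + 6·y_varnish = 33, 3·y_lumber + 5·y_varnish = 47.
Solving: y_lumber = 9, y_varnish = 4.
Shadow price of lumber = 9.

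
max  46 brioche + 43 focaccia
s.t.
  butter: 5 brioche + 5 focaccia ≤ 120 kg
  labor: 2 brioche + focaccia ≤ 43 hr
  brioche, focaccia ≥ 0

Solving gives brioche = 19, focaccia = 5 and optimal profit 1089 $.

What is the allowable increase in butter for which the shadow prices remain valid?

95

Binding constraints: butter, labor. The basis is B = [[5,5],[2,1]] with det -5.
Per unit increase in butter, x* moves by d = (-0.2, 0.4).
The basis stays optimal until brioche reaches 0; allowable increase = 95 kg.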